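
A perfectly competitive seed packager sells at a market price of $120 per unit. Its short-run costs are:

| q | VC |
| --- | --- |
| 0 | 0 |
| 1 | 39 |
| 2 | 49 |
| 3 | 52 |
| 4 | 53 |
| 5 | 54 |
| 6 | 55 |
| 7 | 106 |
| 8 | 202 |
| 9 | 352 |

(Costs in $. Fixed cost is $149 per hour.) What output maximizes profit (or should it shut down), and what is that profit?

Compute π = P·q − TC at each output: q=0: -149; q=1: -68; q=2: 42; q=3: 159; q=4: 278; q=5: 397; q=6: 516; q=7: 585; q=8: 609; q=9: 579.
Profit is maximized at q = 8. AVC there is 202/8 = $25.25 ≤ P, so producing beats shutting down (which would give -$149).

q = 8; profit = $609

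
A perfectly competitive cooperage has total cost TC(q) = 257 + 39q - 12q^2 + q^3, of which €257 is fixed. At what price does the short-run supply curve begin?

€3 per unit

Short-run supply begins at min AVC. From VC = 39q - 12q^2 + q^3, AVC = 39 - 12q + q^2.
dAVC/dq = -12 + 2q = 0 gives q = 6. min AVC = 39 - 12·6 + 6^2 = 3.
The firm shuts down for any P below €3.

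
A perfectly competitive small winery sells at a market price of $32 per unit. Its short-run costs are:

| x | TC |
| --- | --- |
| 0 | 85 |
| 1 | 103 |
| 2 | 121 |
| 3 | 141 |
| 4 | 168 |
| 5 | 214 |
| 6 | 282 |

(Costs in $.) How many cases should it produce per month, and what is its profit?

Compute π = P·x − TC at each output: x=0: -85; x=1: -71; x=2: -57; x=3: -45; x=4: -40; x=5: -54; x=6: -90.
Profit is maximized at x = 4. AVC there is 83/4 = $20.75 ≤ P, so producing beats shutting down (which would give -$85).

x = 4; profit = -$40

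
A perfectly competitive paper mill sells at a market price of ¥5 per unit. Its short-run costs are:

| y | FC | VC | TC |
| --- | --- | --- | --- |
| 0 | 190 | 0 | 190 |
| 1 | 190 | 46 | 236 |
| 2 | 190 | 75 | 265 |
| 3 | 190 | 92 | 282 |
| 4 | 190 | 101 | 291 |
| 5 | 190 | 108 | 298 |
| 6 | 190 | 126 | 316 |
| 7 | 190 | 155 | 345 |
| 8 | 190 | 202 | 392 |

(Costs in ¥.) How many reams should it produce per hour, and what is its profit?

y = 0 (shut down); profit = -¥190

Compute π = P·y − TC at each output: y=0: -190; y=1: -231; y=2: -255; y=3: -267; y=4: -271; y=5: -273; y=6: -286; y=7: -310; y=8: -352.
Profit is highest at y = 0. Equivalently, the lowest AVC in the table is 126/6 ≈ ¥21 at y = 6, and P = ¥5 falls below it — price never covers variable cost, so the firm shuts down and loses only its fixed cost.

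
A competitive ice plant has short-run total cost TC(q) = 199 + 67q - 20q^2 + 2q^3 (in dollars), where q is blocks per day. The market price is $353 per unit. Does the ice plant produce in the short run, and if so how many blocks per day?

Strip out fixed cost: VC = 67q - 20q^2 + 2q^3. Then AVC = 67 - 20q + 2q^2 and MC = 67 - 40q + 6q^2.
The AVC parabola has its vertex at q = 20/4 = 5, where AVC = 67 - 20·5 + 2·5^2 = $17.
P = $353 exceeds min AVC = $17, so the firm stays open.
Solving P = MC: -286 - 40q + 6q^2 = 0 ⇒ q = -13/3 or 11. On the upward-sloping branch, q* = 11.
Check: AVC at q = 11 is $89 ≤ P, so revenue covers variable cost.
Profit = P·q − TC = 353·11 − 1178 = $2705.

Produce at q = 11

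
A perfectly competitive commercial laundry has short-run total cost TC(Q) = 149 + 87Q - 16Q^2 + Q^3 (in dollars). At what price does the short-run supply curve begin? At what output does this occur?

Short-run supply begins at min AVC. From VC = 87Q - 16Q^2 + Q^3, AVC = 87 - 16Q + Q^2.
At the minimum of AVC, MC = AVC. MC = 87 - 32Q + 3Q^2; setting MC = AVC gives 2Q^2 - 16Q = 0, so Q = 8. min AVC = 23.
The firm shuts down for any P below $23.

$23 per unit, at Q = 8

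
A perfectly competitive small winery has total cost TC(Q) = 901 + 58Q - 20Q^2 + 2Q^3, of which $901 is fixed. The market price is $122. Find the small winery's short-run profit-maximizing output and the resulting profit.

AVC = 58 - 20Q + 2Q^2; min AVC = $8 at Q = 5. Since P = $122 ≥ min AVC, the firm produces.
MC = 58 - 40Q + 6Q^2. Setting P = MC and taking the root on the rising branch gives Q* = 8.
TR = 122·8 = 976. TC = 901 + 208 = 1109. Profit = 976 − 1109 = -$133.
Shutting down would mean losing the fixed cost of $901, so operating at a loss of $133 is better by $768.

Profit = -$133 at Q = 8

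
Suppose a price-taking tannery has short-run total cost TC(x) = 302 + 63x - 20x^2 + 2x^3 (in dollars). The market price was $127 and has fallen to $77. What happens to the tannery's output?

AVC = 63 - 20x + 2x^2, minimized at x = 5 where min AVC = $13. MC = 63 - 40x + 6x^2.
With P = $127 above the shutdown price, P = MC gives x = 8.
At P = $77 ≥ min AVC, set P = MC: x = 7. The firm stays open but cuts output.

Output falls from 8 to 7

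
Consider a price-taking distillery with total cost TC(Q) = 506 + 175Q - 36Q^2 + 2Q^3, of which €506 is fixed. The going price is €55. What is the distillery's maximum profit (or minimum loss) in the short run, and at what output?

Profit = -€106 at Q = 10

AVC = 175 - 36Q + 2Q^2 has its minimum €13 at Q = 9; price €55 clears that bar, so the firm operates.
With MC = 175 - 72Q + 6Q^2, P = MC on the upward-sloping part at Q* = 10.
TR = 55·10 = 550. TC = 506 + 150 = 656. Profit = 550 − 656 = -€106.
By producing, the firm covers all variable cost plus €400 of fixed cost; shutting down would lose the full €506.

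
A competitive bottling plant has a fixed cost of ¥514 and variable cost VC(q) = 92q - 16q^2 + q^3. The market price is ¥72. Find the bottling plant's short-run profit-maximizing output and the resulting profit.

AVC = 92 - 16q + q^2 has its minimum ¥28 at q = 8; price ¥72 clears that bar, so the firm operates.
MC = 92 - 32q + 3q^2. Setting P = MC and taking the root on the rising branch gives q* = 10.
TR = 72·10 = 720. TC = 514 + 320 = 834. Profit = 720 − 834 = -¥114.
That loss of ¥114 beats the ¥514 the firm would lose by shutting down; producing recovers ¥400 of fixed cost.

Profit = -¥114 at q = 10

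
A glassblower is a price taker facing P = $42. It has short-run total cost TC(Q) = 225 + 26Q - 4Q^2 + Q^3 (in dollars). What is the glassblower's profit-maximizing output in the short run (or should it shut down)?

Strip out fixed cost: VC = 26Q - 4Q^2 + Q^3. Then AVC = 26 - 4Q + Q^2 and MC = 26 - 8Q + 3Q^2.
The AVC parabola has its vertex at Q = 4/2 = 2, where AVC = 26 - 4·2 + 2^2 = $22.
P = $42 exceeds min AVC = $22, so the firm stays open.
Set P = MC: 42 = 26 - 8Q + 3Q^2 → -16 - 8Q + 3Q^2 = 0. The roots are Q = -4/3 and Q = 4; the profit-maximizing output is on the rising part of MC, so Q* = 4.
Check: AVC at Q = 4 is $26 ≤ P, so revenue covers variable cost.
Profit = P·Q − TC = 42·4 − 329 = -$161, a loss, but smaller than the $225 fixed cost the firm would lose by shutting down.

Produce at Q = 4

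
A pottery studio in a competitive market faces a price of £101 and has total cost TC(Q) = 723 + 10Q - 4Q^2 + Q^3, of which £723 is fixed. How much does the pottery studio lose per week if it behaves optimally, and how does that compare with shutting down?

AVC = 10 - 4Q + Q^2; min AVC = £6 at Q = 2. Since P = £101 ≥ min AVC, the firm produces.
MC = 10 - 8Q + 3Q^2. Setting P = MC and taking the root on the rising branch gives Q* = 7.
TR = 101·7 = 707. TC = 723 + 217 = 940. Profit = 707 − 940 = -£233.
By producing, the firm covers all variable cost plus £490 of fixed cost; shutting down would lose the full £723.

Profit = -£233 at Q = 7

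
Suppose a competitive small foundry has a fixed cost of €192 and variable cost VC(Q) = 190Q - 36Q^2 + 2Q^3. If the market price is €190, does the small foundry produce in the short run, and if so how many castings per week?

Variable cost is VC = 190Q - 36Q^2 + 2Q^3, so AVC = VC/Q = 190 - 36Q + 2Q^2 and MC = dTC/dQ = 190 - 72Q + 6Q^2.
AVC hits its minimum where MC = AVC, at Q = 9, giving min AVC = 190 - 36·9 + 2·9^2 = €28.
Since P = €190 ≥ min AVC = €28, price covers variable cost and the firm should produce.
P = MC gives -72Q + 6Q^2 = 0, with roots 0 and 12. Take the larger (rising MC): Q* = 12.
Check: AVC at Q = 12 is €46 ≤ P, so revenue covers variable cost.
Profit = P·Q − TC = 190·12 − 744 = €1536.

Produce at Q = 12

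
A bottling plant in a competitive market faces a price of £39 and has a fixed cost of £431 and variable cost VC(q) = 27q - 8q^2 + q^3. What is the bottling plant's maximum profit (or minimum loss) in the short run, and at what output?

AVC = 27 - 8q + q^2 has its minimum £11 at q = 4; price £39 clears that bar, so the firm operates.
MC = 27 - 16q + 3q^2. Setting P = MC and taking the root on the rising branch gives q* = 6.
TR = 39·6 = 234. TC = 431 + 90 = 521. Profit = 234 − 521 = -£287.
By producing, the firm covers all variable cost plus £144 of fixed cost; shutting down would lose the full £431.

Profit = -£287 at q = 6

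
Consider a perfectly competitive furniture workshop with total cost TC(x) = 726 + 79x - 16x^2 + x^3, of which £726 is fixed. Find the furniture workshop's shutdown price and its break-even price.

AVC = 79 - 16x + x^2; minimized at x = 8, giving min AVC = £15. That is the shutdown price.
ATC = 726/x + 79 - 16x + x^2. Setting dATC/dx = −726/x^2 − 16 + 2x = 0 gives x = 11 (since 2·11^3 − 16·11^2 = 726).
min ATC = 726/11 + 79 − 16·11 + 11^2 = £90. That is the break-even price.
Between these two prices the firm operates at a loss; above £90 it earns a profit.

Shutdown price = £15; break-even price = £90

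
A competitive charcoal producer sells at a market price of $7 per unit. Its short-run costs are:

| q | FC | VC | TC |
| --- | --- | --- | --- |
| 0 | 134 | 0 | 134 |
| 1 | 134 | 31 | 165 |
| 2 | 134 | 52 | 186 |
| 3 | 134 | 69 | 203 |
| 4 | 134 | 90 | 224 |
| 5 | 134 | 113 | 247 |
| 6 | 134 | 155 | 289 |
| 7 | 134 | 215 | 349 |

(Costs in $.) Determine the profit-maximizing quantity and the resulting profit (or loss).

q = 0 (shut down); profit = -$134

Tabulate TR − TC: q=0: -134; q=1: -158; q=2: -172; q=3: -182; q=4: -196; q=5: -212; q=6: -247; q=7: -300.
Profit is highest at q = 0. Equivalently, the lowest AVC in the table is 90/4 ≈ $22.50 at q = 4, and P = $7 falls below it — price never covers variable cost, so the firm shuts down and loses only its fixed cost.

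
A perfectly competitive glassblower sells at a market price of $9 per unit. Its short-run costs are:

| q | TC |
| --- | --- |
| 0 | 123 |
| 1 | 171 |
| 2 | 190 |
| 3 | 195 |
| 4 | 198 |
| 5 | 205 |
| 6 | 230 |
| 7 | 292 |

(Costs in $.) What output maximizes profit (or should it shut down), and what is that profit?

q = 0 (shut down); profit = -$123

Profit at each row (π = 9q − TC): q=0: -123; q=1: -162; q=2: -172; q=3: -168; q=4: -162; q=5: -160; q=6: -176; q=7: -229.
Profit is highest at q = 0. Equivalently, the lowest AVC in the table is 82/5 ≈ $16.40 at q = 5, and P = $9 falls below it — price never covers variable cost, so the firm shuts down and loses only its fixed cost.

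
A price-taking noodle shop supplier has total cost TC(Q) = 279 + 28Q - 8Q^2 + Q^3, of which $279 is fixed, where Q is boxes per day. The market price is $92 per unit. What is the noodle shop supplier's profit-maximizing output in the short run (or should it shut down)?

Produce at Q = 8

From TC, MC = TC'(Q) = 28 - 16Q + 3Q^2 and AVC = VC/Q = 28 - 8Q + Q^2.
AVC is minimized where dAVC/dQ = -8 + 2Q = 0, at Q = 4; min AVC = 28 - 8·4 + 4^2 = $12.
Since P = $92 ≥ min AVC = $12, price covers variable cost and the firm should produce.
Set P = MC: 92 = 28 - 16Q + 3Q^2 → -64 - 16Q + 3Q^2 = 0. The roots are Q = -8/3 and Q = 8; the profit-maximizing output is on the rising part of MC, so Q* = 8.
Check: AVC at Q = 8 is $28 ≤ P, so revenue covers variable cost.
Profit = P·Q − TC = 92·8 − 503 = $233.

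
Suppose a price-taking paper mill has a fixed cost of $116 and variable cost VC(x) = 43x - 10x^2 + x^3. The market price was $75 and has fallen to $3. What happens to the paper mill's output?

MC = 43 - 20x + 3x^2; the shutdown threshold is min AVC = $18 (at x = 5).
At P = $75 ≥ min AVC, set P = MC on the rising branch: x = 8.
At P = $3 < min AVC = $18, price no longer covers variable cost at any output, so the firm shuts down: x = 0.

Output falls from 8 to 0 (the firm shuts down)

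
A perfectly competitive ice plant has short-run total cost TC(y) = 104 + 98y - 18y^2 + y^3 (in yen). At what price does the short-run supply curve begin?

The shutdown price is the minimum of AVC. VC = 98y - 18y^2 + y^3, so AVC = 98 - 18y + y^2.
dAVC/dy = -18 + 2y = 0 gives y = 9. min AVC = 98 - 18·9 + 9^2 = 17.
For P < ¥17 the firm produces nothing.

¥17 per unit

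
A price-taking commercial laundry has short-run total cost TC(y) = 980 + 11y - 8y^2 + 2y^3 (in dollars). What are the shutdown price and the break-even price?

Shutdown price = $3; break-even price = $193

Shutdown price = min AVC. AVC = 11 - 8y + 2y^2, with vertex at y = 2 and minimum $3.
ATC = 980/y + 11 - 8y + 2y^2. Setting dATC/dy = −980/y^2 − 8 + 4y = 0 gives y = 7 (since 4·7^3 − 8·7^2 = 980).
min ATC = 980/7 + 11 − 8·7 + 2·7^2 = $193. That is the break-even price.
Between these two prices the firm operates at a loss; above $193 it earns a profit.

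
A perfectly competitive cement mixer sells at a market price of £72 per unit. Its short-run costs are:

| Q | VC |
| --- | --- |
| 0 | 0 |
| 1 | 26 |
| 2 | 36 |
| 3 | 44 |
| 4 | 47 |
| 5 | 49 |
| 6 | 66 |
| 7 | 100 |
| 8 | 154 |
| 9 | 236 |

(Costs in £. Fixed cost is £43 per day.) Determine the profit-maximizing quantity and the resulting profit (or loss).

Tabulate TR − TC: Q=0: -43; Q=1: 3; Q=2: 65; Q=3: 129; Q=4: 198; Q=5: 268; Q=6: 323; Q=7: 361; Q=8: 379; Q=9: 369.
Profit is maximized at Q = 8. AVC there is 154/8 = £19.25 ≤ P, so producing beats shutting down (which would give -£43).

Q = 8; profit = £379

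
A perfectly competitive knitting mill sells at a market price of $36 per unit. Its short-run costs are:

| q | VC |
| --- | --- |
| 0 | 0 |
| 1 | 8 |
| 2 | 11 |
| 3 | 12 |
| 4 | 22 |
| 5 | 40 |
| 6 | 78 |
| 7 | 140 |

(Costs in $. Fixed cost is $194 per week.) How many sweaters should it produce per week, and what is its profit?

q = 5; profit = -$54

Compute π = P·q − TC at each output: q=0: -194; q=1: -166; q=2: -133; q=3: -98; q=4: -72; q=5: -54; q=6: -56; q=7: -82.
Profit is maximized at q = 5. AVC there is 40/5 = $8 ≤ P, so producing beats shutting down (which would give -$194).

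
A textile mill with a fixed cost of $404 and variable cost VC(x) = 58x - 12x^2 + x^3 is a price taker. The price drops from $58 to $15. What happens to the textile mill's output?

AVC = 58 - 12x + x^2, minimized at x = 6 where min AVC = $22. MC = 58 - 24x + 3x^2.
At P = $58 ≥ min AVC, set P = MC on the rising branch: x = 8.
At P = $15 < min AVC = $22, price no longer covers variable cost at any output, so the firm shuts down: x = 0.

Output falls from 8 to 0 (the firm shuts down)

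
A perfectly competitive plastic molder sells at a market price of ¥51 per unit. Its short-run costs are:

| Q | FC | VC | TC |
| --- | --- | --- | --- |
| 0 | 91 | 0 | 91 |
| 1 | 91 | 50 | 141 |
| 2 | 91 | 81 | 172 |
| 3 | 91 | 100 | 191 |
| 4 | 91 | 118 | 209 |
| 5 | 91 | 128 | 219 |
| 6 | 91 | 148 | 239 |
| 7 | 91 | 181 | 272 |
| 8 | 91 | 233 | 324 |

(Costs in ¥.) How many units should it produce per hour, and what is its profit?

Q = 7; profit = ¥85

Compute π = P·Q − TC at each output: Q=0: -91; Q=1: -90; Q=2: -70; Q=3: -38; Q=4: -5; Q=5: 36; Q=6: 67; Q=7: 85; Q=8: 84.
Profit is maximized at Q = 7. AVC there is 181/7 = ¥25.86 ≤ P, so producing beats shutting down (which would give -¥91).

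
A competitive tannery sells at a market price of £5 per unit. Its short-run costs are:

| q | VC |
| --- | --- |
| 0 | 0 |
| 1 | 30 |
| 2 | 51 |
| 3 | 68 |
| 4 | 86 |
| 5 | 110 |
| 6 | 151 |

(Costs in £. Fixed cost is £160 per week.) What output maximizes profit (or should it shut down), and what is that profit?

q = 0 (shut down); profit = -£160

Profit at each row (π = 5q − TC): q=0: -160; q=1: -185; q=2: -201; q=3: -213; q=4: -226; q=5: -245; q=6: -281.
Profit is highest at q = 0. Equivalently, the lowest AVC in the table is 86/4 ≈ £21.50 at q = 4, and P = £5 falls below it — price never covers variable cost, so the firm shuts down and loses only its fixed cost.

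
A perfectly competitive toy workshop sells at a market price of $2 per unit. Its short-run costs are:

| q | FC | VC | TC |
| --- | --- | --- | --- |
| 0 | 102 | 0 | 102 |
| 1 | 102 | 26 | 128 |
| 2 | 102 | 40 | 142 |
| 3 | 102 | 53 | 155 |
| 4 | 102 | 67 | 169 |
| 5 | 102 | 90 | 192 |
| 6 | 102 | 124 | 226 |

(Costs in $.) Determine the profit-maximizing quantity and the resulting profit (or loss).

q = 0 (shut down); profit = -$102

Profit at each row (π = 2q − TC): q=0: -102; q=1: -126; q=2: -138; q=3: -149; q=4: -161; q=5: -182; q=6: -214.
Profit is highest at q = 0. Equivalently, the lowest AVC in the table is 67/4 ≈ $16.75 at q = 4, and P = $2 falls below it — price never covers variable cost, so the firm shuts down and loses only its fixed cost.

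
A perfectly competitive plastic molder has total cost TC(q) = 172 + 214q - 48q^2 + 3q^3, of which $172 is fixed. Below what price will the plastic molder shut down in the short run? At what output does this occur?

The shutdown price is the minimum of AVC. VC = 214q - 48q^2 + 3q^3, so AVC = 214 - 48q + 3q^2.
dAVC/dq = -48 + 6q = 0 gives q = 8. min AVC = 214 - 48·8 + 3·8^2 = 22.
For P < $22 the firm produces nothing.

$22 per unit, at q = 8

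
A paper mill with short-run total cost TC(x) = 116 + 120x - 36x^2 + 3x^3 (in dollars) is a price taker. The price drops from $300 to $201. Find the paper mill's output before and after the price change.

AVC = 120 - 36x + 3x^2, minimized at x = 6 where min AVC = $12. MC = 120 - 72x + 9x^2.
With P = $300 above the shutdown price, P = MC gives x = 10.
At P = $201 ≥ min AVC, set P = MC: x = 9. The firm stays open but cuts output.

Output falls from 10 to 9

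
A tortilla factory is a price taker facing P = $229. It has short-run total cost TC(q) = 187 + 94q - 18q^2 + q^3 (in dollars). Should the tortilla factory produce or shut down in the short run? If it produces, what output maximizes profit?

Variable cost is VC = 94q - 18q^2 + q^3, so AVC = VC/q = 94 - 18q + q^2 and MC = dTC/dq = 94 - 36q + 3q^2.
AVC is minimized where dAVC/dq = -18 + 2q = 0, at q = 9; min AVC = 94 - 18·9 + 9^2 = $13.
P = $229 exceeds min AVC = $13, so the firm stays open.
Set P = MC: 229 = 94 - 36q + 3q^2 → -135 - 36q + 3q^2 = 0. The roots are q = -3 and q = 15; the profit-maximizing output is on the rising part of MC, so q* = 15.
Check: AVC at q = 15 is $49 ≤ P, so revenue covers variable cost.
Profit = P·q − TC = 229·15 − 922 = $2513.

Produce at q = 15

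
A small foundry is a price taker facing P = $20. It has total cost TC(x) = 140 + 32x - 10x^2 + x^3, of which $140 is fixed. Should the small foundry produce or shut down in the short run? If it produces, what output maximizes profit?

Produce at x = 6

Strip out fixed cost: VC = 32x - 10x^2 + x^3. Then AVC = 32 - 10x + x^2 and MC = 32 - 20x + 3x^2.
AVC hits its minimum where MC = AVC, at x = 5, giving min AVC = 32 - 10·5 + 5^2 = $7.
Since P = $20 ≥ min AVC = $7, price covers variable cost and the firm should produce.
P = MC gives 12 - 20x + 3x^2 = 0, with roots 2/3 and 6. Take the larger (rising MC): x* = 6.
Check: AVC at x = 6 is $8 ≤ P, so revenue covers variable cost.
Profit = P·x − TC = 20·6 − 188 = -$68, a loss, but smaller than the $140 fixed cost the firm would lose by shutting down.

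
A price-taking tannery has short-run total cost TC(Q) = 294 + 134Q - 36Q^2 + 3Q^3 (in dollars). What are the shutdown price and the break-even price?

Shutdown price = $26; break-even price = $71

Shutdown price = min AVC. AVC = 134 - 36Q + 3Q^2, with vertex at Q = 6 and minimum $26.
ATC = 294/Q + 134 - 36Q + 3Q^2. Setting dATC/dQ = −294/Q^2 − 36 + 6Q = 0 gives Q = 7 (since 6·7^3 − 36·7^2 = 294).
min ATC = 294/7 + 134 − 36·7 + 3·7^2 = $71. That is the break-even price.
Between these two prices the firm operates at a loss; above $71 it earns a profit.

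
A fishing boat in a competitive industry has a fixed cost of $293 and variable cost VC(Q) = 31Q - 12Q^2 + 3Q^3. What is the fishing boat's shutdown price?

$19 per unit

The firm shuts down when price falls below the minimum of average variable cost. AVC = VC/Q = 31 - 12Q + 3Q^2.
dAVC/dQ = -12 + 6Q = 0 gives Q = 2. min AVC = 31 - 12·2 + 3·2^2 = 19.
For P < $19 the firm produces nothing.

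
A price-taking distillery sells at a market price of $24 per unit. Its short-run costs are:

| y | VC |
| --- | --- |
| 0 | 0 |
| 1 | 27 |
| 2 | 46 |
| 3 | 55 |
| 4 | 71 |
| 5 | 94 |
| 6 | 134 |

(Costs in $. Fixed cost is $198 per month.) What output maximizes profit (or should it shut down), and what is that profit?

y = 5; profit = -$172

Profit at each row (π = 24y − TC): y=0: -198; y=1: -201; y=2: -196; y=3: -181; y=4: -173; y=5: -172; y=6: -188.
Profit is maximized at y = 5. AVC there is 94/5 = $18.80 ≤ P, so producing beats shutting down (which would give -$198).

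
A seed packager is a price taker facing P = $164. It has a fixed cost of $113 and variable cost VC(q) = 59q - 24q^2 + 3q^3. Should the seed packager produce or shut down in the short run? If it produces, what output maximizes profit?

From TC, MC = TC'(q) = 59 - 48q + 9q^2 and AVC = VC/q = 59 - 24q + 3q^2.
AVC is minimized where dAVC/dq = -24 + 6q = 0, at q = 4; min AVC = 59 - 24·4 + 3·4^2 = $11.
P = $164 exceeds min AVC = $11, so the firm stays open.
Solving P = MC: -105 - 48q + 9q^2 = 0 ⇒ q = -5/3 or 7. On the upward-sloping branch, q* = 7.
Check: AVC at q = 7 is $38 ≤ P, so revenue covers variable cost.
Profit = P·q − TC = 164·7 − 379 = $769.

Produce at q = 7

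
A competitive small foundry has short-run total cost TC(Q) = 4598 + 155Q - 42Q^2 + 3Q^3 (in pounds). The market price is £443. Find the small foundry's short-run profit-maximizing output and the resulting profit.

AVC = 155 - 42Q + 3Q^2; min AVC = £8 at Q = 7. Since P = £443 ≥ min AVC, the firm produces.
MC = 155 - 84Q + 9Q^2. Setting P = MC and taking the root on the rising branch gives Q* = 12.
TR = 443·12 = 5316. TC = 4598 + 996 = 5594. Profit = 5316 − 5594 = -£278.
That loss of £278 beats the £4598 the firm would lose by shutting down; producing recovers £4320 of fixed cost.

Profit = -£278 at Q = 12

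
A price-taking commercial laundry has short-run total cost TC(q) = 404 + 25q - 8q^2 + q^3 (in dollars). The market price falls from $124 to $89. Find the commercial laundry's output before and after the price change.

AVC = 25 - 8q + q^2, minimized at q = 4 where min AVC = $9. MC = 25 - 16q + 3q^2.
At P = $124 ≥ min AVC, set P = MC on the rising branch: q = 9.
At P = $89 ≥ min AVC, set P = MC: q = 8. The firm stays open but cuts output.

Output falls from 9 to 8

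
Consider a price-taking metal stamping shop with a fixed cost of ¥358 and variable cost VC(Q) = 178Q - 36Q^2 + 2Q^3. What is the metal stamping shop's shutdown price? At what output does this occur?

The shutdown price is the minimum of AVC. VC = 178Q - 36Q^2 + 2Q^3, so AVC = 178 - 36Q + 2Q^2.
dAVC/dQ = -36 + 4Q = 0 gives Q = 9. min AVC = 178 - 36·9 + 2·9^2 = 16.
The firm shuts down for any P below ¥16.

¥16 per unit, at Q = 9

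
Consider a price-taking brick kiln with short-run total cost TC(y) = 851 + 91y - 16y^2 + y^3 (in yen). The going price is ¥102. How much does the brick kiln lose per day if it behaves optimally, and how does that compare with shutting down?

Profit = -¥125 at y = 11

AVC = 91 - 16y + y^2 has its minimum ¥27 at y = 8; price ¥102 clears that bar, so the firm operates.
MC = 91 - 32y + 3y^2. Setting P = MC and taking the root on the rising branch gives y* = 11.
TR = 102·11 = 1122. TC = 851 + 396 = 1247. Profit = 1122 − 1247 = -¥125.
By producing, the firm covers all variable cost plus ¥726 of fixed cost; shutting down would lose the full ¥851.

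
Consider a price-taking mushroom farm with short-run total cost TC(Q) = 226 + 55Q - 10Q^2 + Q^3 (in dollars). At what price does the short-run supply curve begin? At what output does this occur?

$30 per unit, at Q = 5

The firm shuts down when price falls below the minimum of average variable cost. AVC = VC/Q = 55 - 10Q + Q^2.
At the minimum of AVC, MC = AVC. MC = 55 - 20Q + 3Q^2; setting MC = AVC gives 2Q^2 - 10Q = 0, so Q = 5. min AVC = 30.
For P < $30 the firm produces nothing.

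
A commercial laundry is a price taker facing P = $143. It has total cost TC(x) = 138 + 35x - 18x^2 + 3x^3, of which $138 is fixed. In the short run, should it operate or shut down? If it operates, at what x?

From TC, MC = TC'(x) = 35 - 36x + 9x^2 and AVC = VC/x = 35 - 18x + 3x^2.
AVC is minimized where dAVC/dx = -18 + 6x = 0, at x = 3; min AVC = 35 - 18·3 + 3·3^2 = $8.
P = $143 exceeds min AVC = $8, so the firm stays open.
P = MC gives -108 - 36x + 9x^2 = 0, with roots -2 and 6. Take the larger (rising MC): x* = 6.
Check: AVC at x = 6 is $35 ≤ P, so revenue covers variable cost.
Profit = P·x − TC = 143·6 − 348 = $510.

Produce at x = 6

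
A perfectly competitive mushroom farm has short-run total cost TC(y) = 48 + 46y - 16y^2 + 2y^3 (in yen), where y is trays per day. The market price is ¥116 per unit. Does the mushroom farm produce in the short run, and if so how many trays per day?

Produce at y = 7

From TC, MC = TC'(y) = 46 - 32y + 6y^2 and AVC = VC/y = 46 - 16y + 2y^2.
AVC is minimized where dAVC/dy = -16 + 4y = 0, at y = 4; min AVC = 46 - 16·4 + 2·4^2 = ¥14.
Since P = ¥116 ≥ min AVC = ¥14, price covers variable cost and the firm should produce.
P = MC gives -70 - 32y + 6y^2 = 0, with roots -5/3 and 7. Take the larger (rising MC): y* = 7.
Check: AVC at y = 7 is ¥32 ≤ P, so revenue covers variable cost.
Profit = P·y − TC = 116·7 − 272 = ¥540.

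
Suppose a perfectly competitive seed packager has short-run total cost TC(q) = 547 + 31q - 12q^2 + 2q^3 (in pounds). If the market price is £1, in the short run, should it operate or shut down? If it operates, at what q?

Strip out fixed cost: VC = 31q - 12q^2 + 2q^3. Then AVC = 31 - 12q + 2q^2 and MC = 31 - 24q + 6q^2.
The AVC parabola has its vertex at q = 12/4 = 3, where AVC = 31 - 12·3 + 2·3^2 = £13.
With P < min AVC (£1 < £13), every unit sold adds to the loss.
Shutting down limits the loss to fixed cost, £547.

Shut down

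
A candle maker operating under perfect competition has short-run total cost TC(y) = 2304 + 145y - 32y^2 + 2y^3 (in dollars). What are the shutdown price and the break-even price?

Shutdown price = min AVC. AVC = 145 - 32y + 2y^2, with vertex at y = 8 and minimum $17.
ATC = 2304/y + 145 - 32y + 2y^2. Setting dATC/dy = −2304/y^2 − 32 + 4y = 0 gives y = 12 (since 4·12^3 − 32·12^2 = 2304).
min ATC = 2304/12 + 145 − 32·12 + 2·12^2 = $241. That is the break-even price.
For $17 ≤ P < $241 the firm produces at a loss; below $17 it shuts down.

Shutdown price = $17; break-even price = $241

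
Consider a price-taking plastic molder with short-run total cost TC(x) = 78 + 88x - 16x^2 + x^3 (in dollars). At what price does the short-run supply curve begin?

Short-run supply begins at min AVC. From VC = 88x - 16x^2 + x^3, AVC = 88 - 16x + x^2.
dAVC/dx = -16 + 2x = 0 gives x = 8. min AVC = 88 - 16·8 + 8^2 = 24.
The firm shuts down for any P below $24.

$24 per unit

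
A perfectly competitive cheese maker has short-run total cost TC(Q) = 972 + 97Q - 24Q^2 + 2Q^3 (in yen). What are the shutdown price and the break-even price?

Shutdown price = min AVC. AVC = 97 - 24Q + 2Q^2, with vertex at Q = 6 and minimum ¥25.
ATC = 972/Q + 97 - 24Q + 2Q^2. Setting dATC/dQ = −972/Q^2 − 24 + 4Q = 0 gives Q = 9 (since 4·9^3 − 24·9^2 = 972).
min ATC = 972/9 + 97 − 24·9 + 2·9^2 = ¥151. That is the break-even price.
Between these two prices the firm operates at a loss; above ¥151 it earns a profit.

Shutdown price = ¥25; break-even price = ¥151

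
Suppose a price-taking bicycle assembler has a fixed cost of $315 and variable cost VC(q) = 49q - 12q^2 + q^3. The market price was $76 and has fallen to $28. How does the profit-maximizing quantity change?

Output falls from 9 to 7

MC = 49 - 24q + 3q^2; the shutdown threshold is min AVC = $13 (at q = 6).
At P = $76 ≥ min AVC, set P = MC on the rising branch: q = 9.
At P = $28 ≥ min AVC, set P = MC: q = 7. The firm stays open but cuts output.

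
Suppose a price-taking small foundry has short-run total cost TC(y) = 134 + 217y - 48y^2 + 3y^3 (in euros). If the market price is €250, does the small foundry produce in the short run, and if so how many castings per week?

Produce at y = 11

Strip out fixed cost: VC = 217y - 48y^2 + 3y^3. Then AVC = 217 - 48y + 3y^2 and MC = 217 - 96y + 9y^2.
AVC is minimized where dAVC/dy = -48 + 6y = 0, at y = 8; min AVC = 217 - 48·8 + 3·8^2 = €25.
Since P = €250 ≥ min AVC = €25, price covers variable cost and the firm should produce.
Set P = MC: 250 = 217 - 96y + 9y^2 → -33 - 96y + 9y^2 = 0. The roots are y = -1/3 and y = 11; the profit-maximizing output is on the rising part of MC, so y* = 11.
Check: AVC at y = 11 is €52 ≤ P, so revenue covers variable cost.
Profit = P·y − TC = 250·11 − 706 = €2044.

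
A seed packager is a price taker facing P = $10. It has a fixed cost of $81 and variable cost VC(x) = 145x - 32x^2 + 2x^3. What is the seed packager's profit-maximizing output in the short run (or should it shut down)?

Shut down

Strip out fixed cost: VC = 145x - 32x^2 + 2x^3. Then AVC = 145 - 32x + 2x^2 and MC = 145 - 64x + 6x^2.
The AVC parabola has its vertex at x = 32/4 = 8, where AVC = 145 - 32·8 + 2·8^2 = $17.
With P < min AVC ($10 < $17), every unit sold adds to the loss.
The firm minimizes its loss by shutting down and losing only its fixed cost of $81.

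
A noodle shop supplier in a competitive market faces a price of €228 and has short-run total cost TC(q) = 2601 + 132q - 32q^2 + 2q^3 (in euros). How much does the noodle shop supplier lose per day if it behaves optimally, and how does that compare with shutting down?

AVC = 132 - 32q + 2q^2 has its minimum €4 at q = 8; price €228 clears that bar, so the firm operates.
MC = 132 - 64q + 6q^2. Setting P = MC and taking the root on the rising branch gives q* = 12.
TR = 228·12 = 2736. TC = 2601 + 432 = 3033. Profit = 2736 − 3033 = -€297.
That loss of €297 beats the €2601 the firm would lose by shutting down; producing recovers €2304 of fixed cost.

Profit = -€297 at q = 12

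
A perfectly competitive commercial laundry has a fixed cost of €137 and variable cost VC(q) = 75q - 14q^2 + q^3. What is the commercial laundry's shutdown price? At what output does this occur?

The firm shuts down when price falls below the minimum of average variable cost. AVC = VC/q = 75 - 14q + q^2.
At the minimum of AVC, MC = AVC. MC = 75 - 28q + 3q^2; setting MC = AVC gives 2q^2 - 14q = 0, so q = 7. min AVC = 26.
The firm shuts down for any P below €26.

€26 per unit, at q = 7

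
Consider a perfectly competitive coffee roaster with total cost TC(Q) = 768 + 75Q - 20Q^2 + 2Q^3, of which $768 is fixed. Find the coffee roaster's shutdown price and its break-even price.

Shutdown price = $25; break-even price = $139

AVC = 75 - 20Q + 2Q^2; minimized at Q = 5, giving min AVC = $25. That is the shutdown price.
ATC = 768/Q + 75 - 20Q + 2Q^2. Setting dATC/dQ = −768/Q^2 − 20 + 4Q = 0 gives Q = 8 (since 4·8^3 − 20·8^2 = 768).
min ATC = 768/8 + 75 − 20·8 + 2·8^2 = $139. That is the break-even price.
Between these two prices the firm operates at a loss; above $139 it earns a profit.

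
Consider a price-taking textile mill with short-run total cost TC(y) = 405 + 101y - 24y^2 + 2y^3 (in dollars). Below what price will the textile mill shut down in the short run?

The firm shuts down when price falls below the minimum of average variable cost. AVC = VC/y = 101 - 24y + 2y^2.
At the minimum of AVC, MC = AVC. MC = 101 - 48y + 6y^2; setting MC = AVC gives 4y^2 - 24y = 0, so y = 6. min AVC = 29.
For P < $29 the firm produces nothing.

$29 per unit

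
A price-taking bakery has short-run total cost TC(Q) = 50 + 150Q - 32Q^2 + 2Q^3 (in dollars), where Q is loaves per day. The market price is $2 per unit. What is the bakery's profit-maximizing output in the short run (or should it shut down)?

Shut down

Variable cost is VC = 150Q - 32Q^2 + 2Q^3, so AVC = VC/Q = 150 - 32Q + 2Q^2 and MC = dTC/dQ = 150 - 64Q + 6Q^2.
AVC is minimized where dAVC/dQ = -32 + 4Q = 0, at Q = 8; min AVC = 150 - 32·8 + 2·8^2 = $22.
With P < min AVC ($2 < $22), every unit sold adds to the loss.
Shutting down limits the loss to fixed cost, $50.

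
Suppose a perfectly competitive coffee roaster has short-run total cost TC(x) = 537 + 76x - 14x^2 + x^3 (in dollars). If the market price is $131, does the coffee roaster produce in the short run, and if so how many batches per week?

From TC, MC = TC'(x) = 76 - 28x + 3x^2 and AVC = VC/x = 76 - 14x + x^2.
AVC hits its minimum where MC = AVC, at x = 7, giving min AVC = 76 - 14·7 + 7^2 = $27.
P = $131 exceeds min AVC = $27, so the firm stays open.
Set P = MC: 131 = 76 - 28x + 3x^2 → -55 - 28x + 3x^2 = 0. The roots are x = -5/3 and x = 11; the profit-maximizing output is on the rising part of MC, so x* = 11.
Check: AVC at x = 11 is $43 ≤ P, so revenue covers variable cost.
Profit = P·x − TC = 131·11 − 1010 = $431.

Produce at x = 11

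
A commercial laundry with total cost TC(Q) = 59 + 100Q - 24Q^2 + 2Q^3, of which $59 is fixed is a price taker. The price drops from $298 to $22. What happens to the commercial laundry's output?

AVC = 100 - 24Q + 2Q^2, minimized at Q = 6 where min AVC = $28. MC = 100 - 48Q + 6Q^2.
With P = $298 above the shutdown price, P = MC gives Q = 11.
At P = $22 < min AVC = $28, price no longer covers variable cost at any output, so the firm shuts down: Q = 0.

Output falls from 11 to 0 (the firm shuts down)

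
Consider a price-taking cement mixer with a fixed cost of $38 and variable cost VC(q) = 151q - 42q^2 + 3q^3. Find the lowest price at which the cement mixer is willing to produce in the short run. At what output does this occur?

$4 per unit, at q = 7

The shutdown price is the minimum of AVC. VC = 151q - 42q^2 + 3q^3, so AVC = 151 - 42q + 3q^2.
At the minimum of AVC, MC = AVC. MC = 151 - 84q + 9q^2; setting MC = AVC gives 6q^2 - 42q = 0, so q = 7. min AVC = 4.
The firm shuts down for any P below $4.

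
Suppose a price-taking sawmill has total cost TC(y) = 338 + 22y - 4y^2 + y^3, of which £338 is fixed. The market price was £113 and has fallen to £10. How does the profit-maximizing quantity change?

MC = 22 - 8y + 3y^2; the shutdown threshold is min AVC = £18 (at y = 2).
At P = £113 ≥ min AVC, set P = MC on the rising branch: y = 7.
At P = £10 < min AVC = £18, price no longer covers variable cost at any output, so the firm shuts down: y = 0.

Output falls from 7 to 0 (the firm shuts down)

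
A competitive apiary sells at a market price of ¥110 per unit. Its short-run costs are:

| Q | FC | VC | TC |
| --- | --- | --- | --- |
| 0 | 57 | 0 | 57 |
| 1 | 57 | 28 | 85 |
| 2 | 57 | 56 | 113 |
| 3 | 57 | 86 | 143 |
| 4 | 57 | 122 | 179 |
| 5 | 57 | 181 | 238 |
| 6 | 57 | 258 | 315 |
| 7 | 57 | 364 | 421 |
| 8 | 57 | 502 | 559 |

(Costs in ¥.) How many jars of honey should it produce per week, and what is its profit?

Compute π = P·Q − TC at each output: Q=0: -57; Q=1: 25; Q=2: 107; Q=3: 187; Q=4: 261; Q=5: 312; Q=6: 345; Q=7: 349; Q=8: 321.
Profit is maximized at Q = 7. AVC there is 364/7 = ¥52 ≤ P, so producing beats shutting down (which would give -¥57).

Q = 7; profit = ¥349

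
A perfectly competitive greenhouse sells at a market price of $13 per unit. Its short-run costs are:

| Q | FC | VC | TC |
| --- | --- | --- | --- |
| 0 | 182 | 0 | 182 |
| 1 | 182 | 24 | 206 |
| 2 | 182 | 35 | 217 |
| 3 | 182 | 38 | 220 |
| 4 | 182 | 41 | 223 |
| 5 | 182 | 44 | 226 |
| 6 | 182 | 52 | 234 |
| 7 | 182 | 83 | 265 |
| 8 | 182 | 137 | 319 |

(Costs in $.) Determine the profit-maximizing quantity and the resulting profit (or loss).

Profit at each row (π = 13Q − TC): Q=0: -182; Q=1: -193; Q=2: -191; Q=3: -181; Q=4: -171; Q=5: -161; Q=6: -156; Q=7: -174; Q=8: -215.
Profit is maximized at Q = 6. AVC there is 52/6 = $8.67 ≤ P, so producing beats shutting down (which would give -$182).

Q = 6; profit = -$156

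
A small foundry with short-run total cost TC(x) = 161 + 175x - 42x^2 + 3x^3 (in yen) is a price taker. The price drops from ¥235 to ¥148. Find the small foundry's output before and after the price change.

Output falls from 10 to 9

MC = 175 - 84x + 9x^2; the shutdown threshold is min AVC = ¥28 (at x = 7).
With P = ¥235 above the shutdown price, P = MC gives x = 10.
At P = ¥148 ≥ min AVC, set P = MC: x = 9. The firm stays open but cuts output.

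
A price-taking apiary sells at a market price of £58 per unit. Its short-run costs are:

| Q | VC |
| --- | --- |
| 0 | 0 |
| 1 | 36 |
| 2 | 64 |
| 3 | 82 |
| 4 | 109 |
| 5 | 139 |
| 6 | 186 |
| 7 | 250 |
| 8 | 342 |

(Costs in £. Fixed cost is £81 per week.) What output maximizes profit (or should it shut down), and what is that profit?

Q = 6; profit = £81

Tabulate TR − TC: Q=0: -81; Q=1: -59; Q=2: -29; Q=3: 11; Q=4: 42; Q=5: 70; Q=6: 81; Q=7: 75; Q=8: 41.
Profit is maximized at Q = 6. AVC there is 186/6 = £31 ≤ P, so producing beats shutting down (which would give -£81).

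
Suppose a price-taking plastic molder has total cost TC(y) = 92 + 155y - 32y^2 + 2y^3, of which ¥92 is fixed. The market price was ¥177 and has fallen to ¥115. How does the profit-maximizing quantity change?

AVC = 155 - 32y + 2y^2, minimized at y = 8 where min AVC = ¥27. MC = 155 - 64y + 6y^2.
At P = ¥177 ≥ min AVC, set P = MC on the rising branch: y = 11.
At P = ¥115 ≥ min AVC, set P = MC: y = 10. The firm stays open but cuts output.

Output falls from 11 to 10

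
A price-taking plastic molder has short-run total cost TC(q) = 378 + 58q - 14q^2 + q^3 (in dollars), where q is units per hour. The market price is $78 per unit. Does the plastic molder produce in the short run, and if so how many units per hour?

From TC, MC = TC'(q) = 58 - 28q + 3q^2 and AVC = VC/q = 58 - 14q + q^2.
AVC is minimized where dAVC/dq = -14 + 2q = 0, at q = 7; min AVC = 58 - 14·7 + 7^2 = $9.
Since P = $78 ≥ min AVC = $9, price covers variable cost and the firm should produce.
Solving P = MC: -20 - 28q + 3q^2 = 0 ⇒ q = -2/3 or 10. On the upward-sloping branch, q* = 10.
Check: AVC at q = 10 is $18 ≤ P, so revenue covers variable cost.
Profit = P·q − TC = 78·10 − 558 = $222.

Produce at q = 10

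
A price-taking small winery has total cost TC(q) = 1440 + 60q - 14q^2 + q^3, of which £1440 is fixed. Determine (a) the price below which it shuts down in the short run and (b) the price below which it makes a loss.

Shutdown price = min AVC. AVC = 60 - 14q + q^2, with vertex at q = 7 and minimum £11.
ATC = 1440/q + 60 - 14q + q^2. Setting dATC/dq = −1440/q^2 − 14 + 2q = 0 gives q = 12 (since 2·12^3 − 14·12^2 = 1440).
min ATC = 1440/12 + 60 − 14·12 + 12^2 = £156. That is the break-even price.
For £11 ≤ P < £156 the firm produces at a loss; below £11 it shuts down.

Shutdown price = £11; break-even price = £156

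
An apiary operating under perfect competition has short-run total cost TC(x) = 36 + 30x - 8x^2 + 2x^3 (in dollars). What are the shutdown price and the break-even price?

Shutdown price = $22; break-even price = $36

AVC = 30 - 8x + 2x^2; minimized at x = 2, giving min AVC = $22. That is the shutdown price.
ATC = 36/x + 30 - 8x + 2x^2. Setting dATC/dx = −36/x^2 − 8 + 4x = 0 gives x = 3 (since 4·3^3 − 8·3^2 = 36).
min ATC = 36/3 + 30 − 8·3 + 2·3^2 = $36. That is the break-even price.
Between these two prices the firm operates at a loss; above $36 it earns a profit.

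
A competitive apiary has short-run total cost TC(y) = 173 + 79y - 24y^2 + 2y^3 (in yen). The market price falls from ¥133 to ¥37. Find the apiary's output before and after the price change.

Output falls from 9 to 7

MC = 79 - 48y + 6y^2; the shutdown threshold is min AVC = ¥7 (at y = 6).
With P = ¥133 above the shutdown price, P = MC gives y = 9.
At P = ¥37 ≥ min AVC, set P = MC: y = 7. The firm stays open but cuts output.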